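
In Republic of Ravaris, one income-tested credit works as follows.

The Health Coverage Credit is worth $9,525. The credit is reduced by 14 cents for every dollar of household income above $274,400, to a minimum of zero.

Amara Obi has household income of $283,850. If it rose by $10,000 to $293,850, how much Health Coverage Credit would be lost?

At $283,850 — 14% of the $9,450 excess over $274,400 is $1,323; credit = $9,525 − $1,323 = $8,202.
At $293,850 — 14% of the $19,450 excess over $274,400 is $2,723; credit = $9,525 − $2,723 = $6,802.
Lost: $8,202 − $6,802 = $1,400.

$1,400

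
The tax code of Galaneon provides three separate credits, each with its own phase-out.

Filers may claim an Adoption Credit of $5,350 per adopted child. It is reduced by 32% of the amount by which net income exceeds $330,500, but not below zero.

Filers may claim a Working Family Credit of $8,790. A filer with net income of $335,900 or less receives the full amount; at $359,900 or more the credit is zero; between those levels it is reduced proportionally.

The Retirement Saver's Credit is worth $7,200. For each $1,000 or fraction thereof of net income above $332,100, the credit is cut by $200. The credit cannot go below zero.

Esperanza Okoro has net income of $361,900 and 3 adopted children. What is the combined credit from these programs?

Adoption Credit: base = 3 × $5,350 = $16,050. 32% of the $31,400 excess over $330,500 is $10,048; credit = $16,050 − $10,048 = $6,002.
Working Family Credit: $361,900 is at or above $359,900, so the credit is $0.
Retirement Saver's Credit: income exceeds $332,100 by $29,800, which is 30 full-or-partial $1,000 increments; reduction = 30 × $200 = $6,000, leaving $1,200.
Total: $6,002 + $0 + $1,200 = $7,202.

$7,202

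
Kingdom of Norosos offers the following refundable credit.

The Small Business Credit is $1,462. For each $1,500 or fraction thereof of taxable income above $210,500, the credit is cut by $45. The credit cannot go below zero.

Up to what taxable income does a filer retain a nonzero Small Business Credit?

After 32 increments the reduction is 32 × $45 = $1,440, leaving $22; one more increment wipes it out. Increment 32 ends at excess 32 × $1,500 = $48,000, so the highest qualifying income is $210,500 + $48,000 = $258,500.

$258,500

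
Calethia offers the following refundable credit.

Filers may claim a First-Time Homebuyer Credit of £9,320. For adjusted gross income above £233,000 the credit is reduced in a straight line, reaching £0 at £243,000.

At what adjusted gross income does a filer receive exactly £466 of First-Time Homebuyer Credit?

£466 is 466/9,320 of the full £9,320, so 8,854/9,320 of the £10,000 range has been used: income = £233,000 + £10,000 × 8,854/9,320 = £242,500.

£242,500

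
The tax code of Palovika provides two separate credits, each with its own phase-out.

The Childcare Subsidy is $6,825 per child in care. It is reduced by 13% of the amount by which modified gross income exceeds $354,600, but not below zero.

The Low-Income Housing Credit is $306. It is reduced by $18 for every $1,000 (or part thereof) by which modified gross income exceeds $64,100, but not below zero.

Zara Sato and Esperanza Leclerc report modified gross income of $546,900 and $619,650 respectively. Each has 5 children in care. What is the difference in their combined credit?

$9,126

Zara ($546,900): Childcare Subsidy: base = 5 × $6,825 = $34,125. 13% of the $192,300 excess over $354,600 is $24,999; credit = $34,125 − $24,999 = $9,126. Low-Income Housing Credit: income exceeds $64,100 by $482,800 → 483 increments × $18 = $8,694 ≥ base, so the credit is $0. total $9,126 + $0 = $9,126
Esperanza ($619,650): Childcare Subsidy: base = 5 × $6,825 = $34,125. 13% of the $265,050 excess over $354,600 is $34,456.50 ≥ base, so the credit is $0. Low-Income Housing Credit: income exceeds $64,100 by $555,550 → 556 increments × $18 = $10,008 ≥ base, so the credit is $0. total $0 + $0 = $0
Difference: |$9,126 − $0| = $9,126.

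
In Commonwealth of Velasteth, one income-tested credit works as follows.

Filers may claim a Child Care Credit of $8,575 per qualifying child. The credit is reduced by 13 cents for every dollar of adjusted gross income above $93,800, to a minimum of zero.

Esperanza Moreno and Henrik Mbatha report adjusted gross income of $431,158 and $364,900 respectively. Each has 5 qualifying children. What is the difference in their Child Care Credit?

Esperanza ($431,158): Child Care Credit: base = 5 × $8,575 = $42,875. 13% of the $337,358 excess over $93,800 is $43,856.54 ≥ base, so the credit is $0.
Henrik ($364,900): Child Care Credit: base = 5 × $8,575 = $42,875. 13% of the $271,100 excess over $93,800 is $35,243; credit = $42,875 − $35,243 = $7,632.
Difference: |$0 − $7,632| = $7,632.

$7,632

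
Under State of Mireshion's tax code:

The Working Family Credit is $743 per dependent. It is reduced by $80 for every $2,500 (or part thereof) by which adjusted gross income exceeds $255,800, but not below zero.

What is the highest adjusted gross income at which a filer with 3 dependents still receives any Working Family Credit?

Full credit = 3 × $743 = $2,229.
After 27 increments the reduction is 27 × $80 = $2,160, leaving $69; one more increment wipes it out. Increment 27 ends at excess 27 × $2,500 = $67,500, so the highest qualifying income is $255,800 + $67,500 = $323,300.

$323,300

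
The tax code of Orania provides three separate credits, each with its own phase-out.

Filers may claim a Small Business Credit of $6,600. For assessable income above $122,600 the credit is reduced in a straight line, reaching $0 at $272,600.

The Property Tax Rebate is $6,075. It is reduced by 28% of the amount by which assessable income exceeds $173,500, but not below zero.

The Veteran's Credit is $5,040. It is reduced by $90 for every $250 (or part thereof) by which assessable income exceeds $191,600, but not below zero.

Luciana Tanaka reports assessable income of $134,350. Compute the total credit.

Small Business Credit: $134,350 is $11,750 into a $150,000 phase-out range, leaving 138,250/150,000 of the credit: $6,600 × 138,250/150,000 = $6,083.
Property Tax Rebate: $134,350 is at or below the $173,500 threshold, so the full $6,075 applies.
Veteran's Credit: $134,350 is at or below the $191,600 threshold, so the full $5,040 applies.
Total: $6,083 + $6,075 + $5,040 = $17,198.

$17,198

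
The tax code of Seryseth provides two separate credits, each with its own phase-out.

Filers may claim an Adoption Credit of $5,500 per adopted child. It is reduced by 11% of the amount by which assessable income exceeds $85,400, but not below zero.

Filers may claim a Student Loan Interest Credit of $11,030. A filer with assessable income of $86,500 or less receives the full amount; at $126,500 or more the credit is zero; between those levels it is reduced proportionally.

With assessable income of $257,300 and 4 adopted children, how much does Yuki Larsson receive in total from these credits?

Adoption Credit: base = 4 × $5,500 = $22,000. 11% of the $171,900 excess over $85,400 is $18,909; credit = $22,000 − $18,909 = $3,091.
Student Loan Interest Credit: $257,300 is at or above $126,500, so the credit is $0.
Total: $3,091 + $0 = $3,091.

$3,091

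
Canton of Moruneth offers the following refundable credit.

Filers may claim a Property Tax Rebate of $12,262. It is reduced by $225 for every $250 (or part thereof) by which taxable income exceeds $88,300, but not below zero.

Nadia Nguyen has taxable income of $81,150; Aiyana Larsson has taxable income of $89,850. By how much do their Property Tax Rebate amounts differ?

Nadia ($81,150): Property Tax Rebate: $81,150 is at or below the $88,300 threshold, so the full $12,262 applies.
Aiyana ($89,850): Property Tax Rebate: income exceeds $88,300 by $1,550, which is 7 full-or-partial $250 increments; reduction = 7 × $225 = $1,575, leaving $10,687.
Difference: |$12,262 − $10,687| = $1,575.

$1,575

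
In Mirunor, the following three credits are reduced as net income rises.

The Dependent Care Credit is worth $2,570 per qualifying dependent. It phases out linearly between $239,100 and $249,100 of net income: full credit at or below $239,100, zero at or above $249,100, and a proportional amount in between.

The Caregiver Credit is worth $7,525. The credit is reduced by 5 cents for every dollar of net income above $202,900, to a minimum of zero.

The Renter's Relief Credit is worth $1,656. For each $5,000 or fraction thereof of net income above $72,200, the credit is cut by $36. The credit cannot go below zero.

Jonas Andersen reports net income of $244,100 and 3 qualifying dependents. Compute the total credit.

Dependent Care Credit: base = 3 × $2,570 = $7,710. $244,100 is $5,000 into a $10,000 phase-out range, leaving 5,000/10,000 of the credit: $7,710 × 5,000/10,000 = $3,855.
Caregiver Credit: 5% of the $41,200 excess over $202,900 is $2,060; credit = $7,525 − $2,060 = $5,465.
Renter's Relief Credit: income exceeds $72,200 by $171,900, which is 35 full-or-partial $5,000 increments; reduction = 35 × $36 = $1,260, leaving $396.
Total: $3,855 + $5,465 + $396 = $9,716.

$9,716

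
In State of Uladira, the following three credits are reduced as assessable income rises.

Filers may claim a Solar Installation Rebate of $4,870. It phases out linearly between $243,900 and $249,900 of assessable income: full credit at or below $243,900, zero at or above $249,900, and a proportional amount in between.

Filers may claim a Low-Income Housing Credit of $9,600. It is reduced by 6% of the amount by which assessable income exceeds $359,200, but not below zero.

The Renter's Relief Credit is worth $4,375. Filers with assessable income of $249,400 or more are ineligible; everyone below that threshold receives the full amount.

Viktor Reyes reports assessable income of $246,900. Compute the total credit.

$16,410

Solar Installation Rebate: $246,900 is $3,000 into a $6,000 phase-out range, leaving 3,000/6,000 of the credit: $4,870 × 3,000/6,000 = $2,435.
Low-Income Housing Credit: $246,900 is at or below the $359,200 threshold, so the full $9,600 applies.
Renter's Relief Credit: $246,900 is below the $249,400 cutoff, so the full $4,375 applies.
Total: $2,435 + $9,600 + $4,375 = $16,410.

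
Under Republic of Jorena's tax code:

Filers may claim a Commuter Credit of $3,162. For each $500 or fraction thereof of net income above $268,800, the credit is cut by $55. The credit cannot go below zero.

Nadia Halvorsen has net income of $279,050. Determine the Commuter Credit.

$2,007

Commuter Credit: income exceeds $268,800 by $10,250, which is 21 full-or-partial $500 increments; reduction = 21 × $55 = $1,155, leaving $2,007.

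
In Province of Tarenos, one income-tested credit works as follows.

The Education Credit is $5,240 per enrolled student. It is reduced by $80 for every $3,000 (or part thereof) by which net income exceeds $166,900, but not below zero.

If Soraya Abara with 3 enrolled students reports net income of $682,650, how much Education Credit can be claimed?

Education Credit: base = 3 × $5,240 = $15,720. income exceeds $166,900 by $515,750, which is 172 full-or-partial $3,000 increments; reduction = 172 × $80 = $13,760, leaving $1,960.

$1,960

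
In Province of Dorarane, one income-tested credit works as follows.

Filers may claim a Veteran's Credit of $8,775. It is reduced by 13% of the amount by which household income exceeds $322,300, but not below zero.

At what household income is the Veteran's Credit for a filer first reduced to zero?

$389,800

The credit falls by 13% of each dollar above $322,300, so it reaches zero when the excess is $8,775 / 13% = $67,500: income = $322,300 + $67,500 = $389,800.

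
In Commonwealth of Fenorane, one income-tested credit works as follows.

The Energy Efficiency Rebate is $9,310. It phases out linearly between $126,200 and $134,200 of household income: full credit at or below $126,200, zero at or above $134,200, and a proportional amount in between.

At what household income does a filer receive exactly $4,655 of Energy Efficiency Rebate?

$130,200

$4,655 is 4,655/9,310 of the full $9,310, so 4,655/9,310 of the $8,000 range has been used: income = $126,200 + $8,000 × 4,655/9,310 = $130,200.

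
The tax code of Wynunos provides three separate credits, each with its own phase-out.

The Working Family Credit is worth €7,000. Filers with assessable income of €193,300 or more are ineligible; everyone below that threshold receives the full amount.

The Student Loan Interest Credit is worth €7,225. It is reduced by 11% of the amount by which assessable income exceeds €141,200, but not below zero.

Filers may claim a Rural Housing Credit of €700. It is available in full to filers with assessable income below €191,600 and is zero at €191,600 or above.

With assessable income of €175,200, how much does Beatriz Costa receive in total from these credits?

€11,185

Working Family Credit: €175,200 is below the €193,300 cutoff, so the full €7,000 applies.
Student Loan Interest Credit: 11% of the €34,000 excess over €141,200 is €3,740; credit = €7,225 − €3,740 = €3,485.
Rural Housing Credit: €175,200 is below the €191,600 cutoff, so the full €700 applies.
Total: €7,000 + €3,485 + €700 = €11,185.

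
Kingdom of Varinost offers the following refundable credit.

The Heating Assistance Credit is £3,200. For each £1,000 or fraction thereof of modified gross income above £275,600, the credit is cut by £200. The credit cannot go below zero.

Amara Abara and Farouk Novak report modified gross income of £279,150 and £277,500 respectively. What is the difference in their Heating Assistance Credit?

£400

Amara (£279,150): Heating Assistance Credit: income exceeds £275,600 by £3,550, which is 4 full-or-partial £1,000 increments; reduction = 4 × £200 = £800, leaving £2,400.
Farouk (£277,500): Heating Assistance Credit: income exceeds £275,600 by £1,900, which is 2 full-or-partial £1,000 increments; reduction = 2 × £200 = £400, leaving £2,800.
Difference: |£2,400 − £2,800| = £400.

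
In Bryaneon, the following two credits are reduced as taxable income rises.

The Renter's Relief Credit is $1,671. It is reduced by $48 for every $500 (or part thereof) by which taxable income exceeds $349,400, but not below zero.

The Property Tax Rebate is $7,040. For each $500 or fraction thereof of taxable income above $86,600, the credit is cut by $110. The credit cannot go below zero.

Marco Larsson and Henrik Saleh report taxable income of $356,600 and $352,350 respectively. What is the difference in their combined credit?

Marco ($356,600): Renter's Relief Credit: income exceeds $349,400 by $7,200, which is 15 full-or-partial $500 increments; reduction = 15 × $48 = $720, leaving $951. Property Tax Rebate: income exceeds $86,600 by $270,000 → 540 increments × $110 = $59,400 ≥ base, so the credit is $0. total $951 + $0 = $951
Henrik ($352,350): Renter's Relief Credit: income exceeds $349,400 by $2,950, which is 6 full-or-partial $500 increments; reduction = 6 × $48 = $288, leaving $1,383. Property Tax Rebate: income exceeds $86,600 by $265,750 → 532 increments × $110 = $58,520 ≥ base, so the credit is $0. total $1,383 + $0 = $1,383
Difference: |$951 − $1,383| = $432.

$432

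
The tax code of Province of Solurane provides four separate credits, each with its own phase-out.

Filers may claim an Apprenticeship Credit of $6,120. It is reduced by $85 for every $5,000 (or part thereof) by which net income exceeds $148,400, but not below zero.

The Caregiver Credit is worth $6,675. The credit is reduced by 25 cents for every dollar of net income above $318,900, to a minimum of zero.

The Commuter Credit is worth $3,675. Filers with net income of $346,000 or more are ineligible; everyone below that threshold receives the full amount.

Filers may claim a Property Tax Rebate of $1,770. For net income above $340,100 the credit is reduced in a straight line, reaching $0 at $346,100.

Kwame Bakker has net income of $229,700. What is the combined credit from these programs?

Apprenticeship Credit: income exceeds $148,400 by $81,300, which is 17 full-or-partial $5,000 increments; reduction = 17 × $85 = $1,445, leaving $4,675.
Caregiver Credit: $229,700 is at or below the $318,900 threshold, so the full $6,675 applies.
Commuter Credit: $229,700 is below the $346,000 cutoff, so the full $3,675 applies.
Property Tax Rebate: $229,700 is at or below the $340,100 threshold, so the full $1,770 applies.
Total: $4,675 + $6,675 + $3,675 + $1,770 = $16,795.

$16,795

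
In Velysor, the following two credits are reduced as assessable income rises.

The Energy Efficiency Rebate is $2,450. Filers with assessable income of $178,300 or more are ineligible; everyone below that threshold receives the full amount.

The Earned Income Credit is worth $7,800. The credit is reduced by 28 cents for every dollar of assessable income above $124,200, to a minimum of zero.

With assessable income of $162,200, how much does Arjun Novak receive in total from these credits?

$2,450

Energy Efficiency Rebate: $162,200 is below the $178,300 cutoff, so the full $2,450 applies.
Earned Income Credit: 28% of the $38,000 excess over $124,200 is $10,640 ≥ base, so the credit is $0.
Total: $2,450 + $0 = $2,450.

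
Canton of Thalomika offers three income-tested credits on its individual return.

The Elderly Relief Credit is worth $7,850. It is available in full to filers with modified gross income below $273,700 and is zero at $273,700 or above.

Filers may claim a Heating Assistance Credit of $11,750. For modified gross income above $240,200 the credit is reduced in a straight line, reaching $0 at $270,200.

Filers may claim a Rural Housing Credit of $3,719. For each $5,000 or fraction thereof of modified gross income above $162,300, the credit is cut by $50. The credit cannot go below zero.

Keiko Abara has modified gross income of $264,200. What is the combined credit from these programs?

Elderly Relief Credit: $264,200 is below the $273,700 cutoff, so the full $7,850 applies.
Heating Assistance Credit: $264,200 is $24,000 into a $30,000 phase-out range, leaving 6,000/30,000 of the credit: $11,750 × 6,000/30,000 = $2,350.
Rural Housing Credit: income exceeds $162,300 by $101,900, which is 21 full-or-partial $5,000 increments; reduction = 21 × $50 = $1,050, leaving $2,669.
Total: $7,850 + $2,350 + $2,669 = $12,869.

$12,869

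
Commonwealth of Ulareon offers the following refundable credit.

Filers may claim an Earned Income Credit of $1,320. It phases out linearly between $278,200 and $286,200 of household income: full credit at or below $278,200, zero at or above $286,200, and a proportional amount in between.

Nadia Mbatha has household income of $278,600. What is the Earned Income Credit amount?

Earned Income Credit: $278,600 is $400 into a $8,000 phase-out range, leaving 7,600/8,000 of the credit: $1,320 × 7,600/8,000 = $1,254.

$1,254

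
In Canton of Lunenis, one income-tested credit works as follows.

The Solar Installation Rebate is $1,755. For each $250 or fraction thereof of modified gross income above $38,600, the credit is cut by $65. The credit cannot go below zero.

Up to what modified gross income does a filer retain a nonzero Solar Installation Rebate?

$45,100

After 26 increments the reduction is 26 × $65 = $1,690, leaving $65; one more increment wipes it out. Increment 26 ends at excess 26 × $250 = $6,500, so the highest qualifying income is $38,600 + $6,500 = $45,100.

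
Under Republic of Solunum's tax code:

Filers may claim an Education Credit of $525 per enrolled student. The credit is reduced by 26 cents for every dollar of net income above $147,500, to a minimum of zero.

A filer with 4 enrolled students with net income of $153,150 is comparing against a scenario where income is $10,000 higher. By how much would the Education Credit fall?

At $153,150 — base = 4 × $525 = $2,100. 26% of the $5,650 excess over $147,500 is $1,469; credit = $2,100 − $1,469 = $631.
At $163,150 — base = 4 × $525 = $2,100. 26% of the $15,650 excess over $147,500 is $4,069 ≥ base, so the credit is $0.
Lost: $631 − $0 = $631.

$631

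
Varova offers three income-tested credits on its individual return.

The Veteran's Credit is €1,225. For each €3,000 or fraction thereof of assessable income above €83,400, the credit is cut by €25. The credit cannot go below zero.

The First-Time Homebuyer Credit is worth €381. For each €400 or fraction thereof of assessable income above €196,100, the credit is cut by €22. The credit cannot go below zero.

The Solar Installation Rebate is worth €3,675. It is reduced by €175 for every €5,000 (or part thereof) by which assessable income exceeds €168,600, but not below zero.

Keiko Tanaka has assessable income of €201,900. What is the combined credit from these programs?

€2,726

Veteran's Credit: income exceeds €83,400 by €118,500, which is 40 full-or-partial €3,000 increments; reduction = 40 × €25 = €1,000, leaving €225.
First-Time Homebuyer Credit: income exceeds €196,100 by €5,800, which is 15 full-or-partial €400 increments; reduction = 15 × €22 = €330, leaving €51.
Solar Installation Rebate: income exceeds €168,600 by €33,300, which is 7 full-or-partial €5,000 increments; reduction = 7 × €175 = €1,225, leaving €2,450.
Total: €225 + €51 + €2,450 = €2,726.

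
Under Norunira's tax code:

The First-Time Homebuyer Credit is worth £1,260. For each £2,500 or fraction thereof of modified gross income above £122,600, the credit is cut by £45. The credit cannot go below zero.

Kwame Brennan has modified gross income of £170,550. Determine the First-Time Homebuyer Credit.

First-Time Homebuyer Credit: income exceeds £122,600 by £47,950, which is 20 full-or-partial £2,500 increments; reduction = 20 × £45 = £900, leaving £360.

£360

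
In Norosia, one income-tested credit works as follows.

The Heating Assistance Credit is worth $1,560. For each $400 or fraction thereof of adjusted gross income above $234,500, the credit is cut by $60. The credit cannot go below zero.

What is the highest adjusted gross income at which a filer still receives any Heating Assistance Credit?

$244,500

After 25 increments the reduction is 25 × $60 = $1,500, leaving $60; one more increment wipes it out. Increment 25 ends at excess 25 × $400 = $10,000, so the highest qualifying income is $234,500 + $10,000 = $244,500.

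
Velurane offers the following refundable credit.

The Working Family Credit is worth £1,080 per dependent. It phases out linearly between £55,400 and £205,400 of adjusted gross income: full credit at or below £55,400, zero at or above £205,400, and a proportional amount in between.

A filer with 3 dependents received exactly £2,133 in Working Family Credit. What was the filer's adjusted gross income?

Full credit = 3 × £1,080 = £3,240.
£2,133 is 2,133/3,240 of the full £3,240, so 1,107/3,240 of the £150,000 range has been used: income = £55,400 + £150,000 × 1,107/3,240 = £106,650.

£106,650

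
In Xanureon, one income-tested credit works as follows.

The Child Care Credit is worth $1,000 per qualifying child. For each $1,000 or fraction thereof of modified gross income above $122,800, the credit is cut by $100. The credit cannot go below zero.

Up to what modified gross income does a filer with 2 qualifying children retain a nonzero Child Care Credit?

Full credit = 2 × $1,000 = $2,000.
After 19 increments the reduction is 19 × $100 = $1,900, leaving $100; one more increment wipes it out. Increment 19 ends at excess 19 × $1,000 = $19,000, so the highest qualifying income is $122,800 + $19,000 = $141,800.

$141,800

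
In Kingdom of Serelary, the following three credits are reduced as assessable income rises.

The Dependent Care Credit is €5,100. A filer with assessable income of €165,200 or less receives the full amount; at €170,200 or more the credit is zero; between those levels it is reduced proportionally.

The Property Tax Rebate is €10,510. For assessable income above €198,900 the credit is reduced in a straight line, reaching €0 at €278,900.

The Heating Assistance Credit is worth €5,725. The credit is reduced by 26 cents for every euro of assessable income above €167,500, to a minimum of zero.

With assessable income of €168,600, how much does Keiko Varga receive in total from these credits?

€17,581

Dependent Care Credit: €168,600 is €3,400 into a €5,000 phase-out range, leaving 1,600/5,000 of the credit: €5,100 × 1,600/5,000 = €1,632.
Property Tax Rebate: €168,600 is at or below the €198,900 threshold, so the full €10,510 applies.
Heating Assistance Credit: 26% of the €1,100 excess over €167,500 is €286; credit = €5,725 − €286 = €5,439.
Total: €1,632 + €10,510 + €5,439 = €17,581.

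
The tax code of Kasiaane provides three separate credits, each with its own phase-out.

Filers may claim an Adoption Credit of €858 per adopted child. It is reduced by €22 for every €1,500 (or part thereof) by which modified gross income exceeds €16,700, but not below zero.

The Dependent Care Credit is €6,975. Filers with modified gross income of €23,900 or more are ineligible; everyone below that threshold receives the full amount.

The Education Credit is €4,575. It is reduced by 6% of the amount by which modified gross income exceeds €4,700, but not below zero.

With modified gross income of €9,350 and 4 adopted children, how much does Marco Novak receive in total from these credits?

€14,703

Adoption Credit: base = 4 × €858 = €3,432. €9,350 is at or below the €16,700 threshold, so the full €3,432 applies.
Dependent Care Credit: €9,350 is below the €23,900 cutoff, so the full €6,975 applies.
Education Credit: 6% of the €4,650 excess over €4,700 is €279; credit = €4,575 − €279 = €4,296.
Total: €3,432 + €6,975 + €4,296 = €14,703.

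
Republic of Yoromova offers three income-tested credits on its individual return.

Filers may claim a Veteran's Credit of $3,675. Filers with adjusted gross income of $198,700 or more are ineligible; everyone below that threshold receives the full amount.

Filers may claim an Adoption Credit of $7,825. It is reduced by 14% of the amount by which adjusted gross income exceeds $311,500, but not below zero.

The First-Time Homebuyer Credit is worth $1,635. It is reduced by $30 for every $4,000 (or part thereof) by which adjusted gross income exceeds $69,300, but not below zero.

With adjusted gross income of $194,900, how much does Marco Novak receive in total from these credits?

$12,175

Veteran's Credit: $194,900 is below the $198,700 cutoff, so the full $3,675 applies.
Adoption Credit: $194,900 is at or below the $311,500 threshold, so the full $7,825 applies.
First-Time Homebuyer Credit: income exceeds $69,300 by $125,600, which is 32 full-or-partial $4,000 increments; reduction = 32 × $30 = $960, leaving $675.
Total: $3,675 + $7,825 + $675 = $12,175.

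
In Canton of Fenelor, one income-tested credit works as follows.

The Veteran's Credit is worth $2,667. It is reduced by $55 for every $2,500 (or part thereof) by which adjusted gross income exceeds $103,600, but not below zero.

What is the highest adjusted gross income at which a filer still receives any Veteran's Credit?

After 48 increments the reduction is 48 × $55 = $2,640, leaving $27; one more increment wipes it out. Increment 48 ends at excess 48 × $2,500 = $120,000, so the highest qualifying income is $103,600 + $120,000 = $223,600.

$223,600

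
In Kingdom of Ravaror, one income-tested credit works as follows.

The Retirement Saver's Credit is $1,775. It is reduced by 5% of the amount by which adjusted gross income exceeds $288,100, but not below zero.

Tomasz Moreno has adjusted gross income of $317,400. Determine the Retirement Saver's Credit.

Retirement Saver's Credit: 5% of the $29,300 excess over $288,100 is $1,465; credit = $1,775 − $1,465 = $310.

$310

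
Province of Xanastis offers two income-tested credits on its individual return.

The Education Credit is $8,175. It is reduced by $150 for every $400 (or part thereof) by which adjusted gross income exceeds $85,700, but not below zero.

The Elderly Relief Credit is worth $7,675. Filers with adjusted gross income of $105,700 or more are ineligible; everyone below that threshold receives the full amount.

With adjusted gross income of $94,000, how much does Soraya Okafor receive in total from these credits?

Education Credit: income exceeds $85,700 by $8,300, which is 21 full-or-partial $400 increments; reduction = 21 × $150 = $3,150, leaving $5,025.
Elderly Relief Credit: $94,000 is below the $105,700 cutoff, so the full $7,675 applies.
Total: $5,025 + $7,675 = $12,700.

$12,700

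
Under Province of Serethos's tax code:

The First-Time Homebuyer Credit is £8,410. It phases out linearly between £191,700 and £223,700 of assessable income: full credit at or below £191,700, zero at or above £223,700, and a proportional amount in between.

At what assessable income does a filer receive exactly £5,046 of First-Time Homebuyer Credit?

£204,500

£5,046 is 5,046/8,410 of the full £8,410, so 3,364/8,410 of the £32,000 range has been used: income = £191,700 + £32,000 × 3,364/8,410 = £204,500.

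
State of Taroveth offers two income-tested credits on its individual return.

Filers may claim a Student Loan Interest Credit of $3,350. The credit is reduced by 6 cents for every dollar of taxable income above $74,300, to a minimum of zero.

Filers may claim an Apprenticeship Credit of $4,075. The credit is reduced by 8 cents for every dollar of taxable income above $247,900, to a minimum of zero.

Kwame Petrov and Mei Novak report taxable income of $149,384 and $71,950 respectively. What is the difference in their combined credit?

Kwame ($149,384): Student Loan Interest Credit: 6% of the $75,084 excess over $74,300 is $4,505.04 ≥ base, so the credit is $0. Apprenticeship Credit: $149,384 is at or below the $247,900 threshold, so the full $4,075 applies. total $0 + $4,075 = $4,075
Mei ($71,950): Student Loan Interest Credit: $71,950 is at or below the $74,300 threshold, so the full $3,350 applies. Apprenticeship Credit: $71,950 is at or below the $247,900 threshold, so the full $4,075 applies. total $3,350 + $4,075 = $7,425
Difference: |$4,075 − $7,425| = $3,350.

$3,350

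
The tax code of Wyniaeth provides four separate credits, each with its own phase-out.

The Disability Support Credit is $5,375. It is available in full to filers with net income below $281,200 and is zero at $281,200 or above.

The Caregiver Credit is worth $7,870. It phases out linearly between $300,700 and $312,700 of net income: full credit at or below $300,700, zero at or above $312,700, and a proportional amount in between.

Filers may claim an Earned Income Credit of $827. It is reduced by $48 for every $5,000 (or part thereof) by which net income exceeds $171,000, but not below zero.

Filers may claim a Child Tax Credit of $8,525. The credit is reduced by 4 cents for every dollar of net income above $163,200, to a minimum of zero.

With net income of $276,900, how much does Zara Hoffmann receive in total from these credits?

Disability Support Credit: $276,900 is below the $281,200 cutoff, so the full $5,375 applies.
Caregiver Credit: $276,900 is at or below the $300,700 threshold, so the full $7,870 applies.
Earned Income Credit: income exceeds $171,000 by $105,900 → 22 increments × $48 = $1,056 ≥ base, so the credit is $0.
Child Tax Credit: 4% of the $113,700 excess over $163,200 is $4,548; credit = $8,525 − $4,548 = $3,977.
Total: $5,375 + $7,870 + $0 + $3,977 = $17,222.

$17,222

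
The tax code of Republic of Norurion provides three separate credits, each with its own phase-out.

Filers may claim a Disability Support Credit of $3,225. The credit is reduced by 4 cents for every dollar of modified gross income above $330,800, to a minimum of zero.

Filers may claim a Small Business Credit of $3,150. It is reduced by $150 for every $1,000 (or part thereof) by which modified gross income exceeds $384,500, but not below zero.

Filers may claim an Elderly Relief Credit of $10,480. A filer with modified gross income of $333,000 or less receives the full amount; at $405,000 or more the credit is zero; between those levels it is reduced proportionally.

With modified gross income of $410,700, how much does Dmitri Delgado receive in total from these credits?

Disability Support Credit: 4% of the $79,900 excess over $330,800 is $3,196; credit = $3,225 − $3,196 = $29.
Small Business Credit: income exceeds $384,500 by $26,200 → 27 increments × $150 = $4,050 ≥ base, so the credit is $0.
Elderly Relief Credit: $410,700 is at or above $405,000, so the credit is $0.
Total: $29 + $0 + $0 = $29.

$29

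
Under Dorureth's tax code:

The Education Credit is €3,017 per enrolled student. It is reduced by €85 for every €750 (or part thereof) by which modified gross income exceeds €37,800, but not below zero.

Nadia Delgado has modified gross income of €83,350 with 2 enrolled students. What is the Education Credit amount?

€849

Education Credit: base = 2 × €3,017 = €6,034. income exceeds €37,800 by €45,550, which is 61 full-or-partial €750 increments; reduction = 61 × €85 = €5,185, leaving €849.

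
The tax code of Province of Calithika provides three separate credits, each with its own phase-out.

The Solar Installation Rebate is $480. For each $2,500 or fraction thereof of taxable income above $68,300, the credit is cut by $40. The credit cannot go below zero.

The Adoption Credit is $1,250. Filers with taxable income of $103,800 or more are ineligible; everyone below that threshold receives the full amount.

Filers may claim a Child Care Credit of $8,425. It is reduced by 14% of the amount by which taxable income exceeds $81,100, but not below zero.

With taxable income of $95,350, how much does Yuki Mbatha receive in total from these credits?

$7,720

Solar Installation Rebate: income exceeds $68,300 by $27,050, which is 11 full-or-partial $2,500 increments; reduction = 11 × $40 = $440, leaving $40.
Adoption Credit: $95,350 is below the $103,800 cutoff, so the full $1,250 applies.
Child Care Credit: 14% of the $14,250 excess over $81,100 is $1,995; credit = $8,425 − $1,995 = $6,430.
Total: $40 + $1,250 + $6,430 = $7,720.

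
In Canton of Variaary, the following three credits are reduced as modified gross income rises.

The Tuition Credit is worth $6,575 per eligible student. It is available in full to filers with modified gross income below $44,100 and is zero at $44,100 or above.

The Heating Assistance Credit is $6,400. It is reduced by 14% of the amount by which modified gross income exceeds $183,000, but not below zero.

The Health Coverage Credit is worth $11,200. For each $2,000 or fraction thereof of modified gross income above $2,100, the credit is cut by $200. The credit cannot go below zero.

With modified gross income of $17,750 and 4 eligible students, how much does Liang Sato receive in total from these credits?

Tuition Credit: base = 4 × $6,575 = $26,300. $17,750 is below the $44,100 cutoff, so the full $26,300 applies.
Heating Assistance Credit: $17,750 is at or below the $183,000 threshold, so the full $6,400 applies.
Health Coverage Credit: income exceeds $2,100 by $15,650, which is 8 full-or-partial $2,000 increments; reduction = 8 × $200 = $1,600, leaving $9,600.
Total: $26,300 + $6,400 + $9,600 = $42,300.

$42,300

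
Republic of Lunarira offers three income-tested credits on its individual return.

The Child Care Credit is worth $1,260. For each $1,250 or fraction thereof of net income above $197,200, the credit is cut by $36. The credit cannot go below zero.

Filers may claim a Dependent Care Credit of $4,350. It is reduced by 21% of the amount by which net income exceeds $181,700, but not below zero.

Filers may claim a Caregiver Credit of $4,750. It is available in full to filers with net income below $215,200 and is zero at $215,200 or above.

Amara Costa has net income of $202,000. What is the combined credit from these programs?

$5,953

Child Care Credit: income exceeds $197,200 by $4,800, which is 4 full-or-partial $1,250 increments; reduction = 4 × $36 = $144, leaving $1,116.
Dependent Care Credit: 21% of the $20,300 excess over $181,700 is $4,263; credit = $4,350 − $4,263 = $87.
Caregiver Credit: $202,000 is below the $215,200 cutoff, so the full $4,750 applies.
Total: $1,116 + $87 + $4,750 = $5,953.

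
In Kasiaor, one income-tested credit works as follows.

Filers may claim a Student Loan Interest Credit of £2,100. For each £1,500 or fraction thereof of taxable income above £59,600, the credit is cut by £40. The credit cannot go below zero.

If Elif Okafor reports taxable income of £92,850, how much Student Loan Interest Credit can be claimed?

£1,180

Student Loan Interest Credit: income exceeds £59,600 by £33,250, which is 23 full-or-partial £1,500 increments; reduction = 23 × £40 = £920, leaving £1,180.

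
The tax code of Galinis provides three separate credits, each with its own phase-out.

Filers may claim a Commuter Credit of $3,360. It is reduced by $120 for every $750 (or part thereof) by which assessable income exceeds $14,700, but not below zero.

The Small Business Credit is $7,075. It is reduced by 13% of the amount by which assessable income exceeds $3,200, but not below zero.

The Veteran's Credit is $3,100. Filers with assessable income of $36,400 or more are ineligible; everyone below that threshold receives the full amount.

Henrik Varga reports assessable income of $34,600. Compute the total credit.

$6,213

Commuter Credit: income exceeds $14,700 by $19,900, which is 27 full-or-partial $750 increments; reduction = 27 × $120 = $3,240, leaving $120.
Small Business Credit: 13% of the $31,400 excess over $3,200 is $4,082; credit = $7,075 − $4,082 = $2,993.
Veteran's Credit: $34,600 is below the $36,400 cutoff, so the full $3,100 applies.
Total: $120 + $2,993 + $3,100 = $6,213.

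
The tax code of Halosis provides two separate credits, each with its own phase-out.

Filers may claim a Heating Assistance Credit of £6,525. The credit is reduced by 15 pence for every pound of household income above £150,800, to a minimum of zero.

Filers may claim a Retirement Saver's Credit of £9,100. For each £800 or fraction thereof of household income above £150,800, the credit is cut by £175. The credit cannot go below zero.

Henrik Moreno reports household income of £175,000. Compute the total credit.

Heating Assistance Credit: 15% of the £24,200 excess over £150,800 is £3,630; credit = £6,525 − £3,630 = £2,895.
Retirement Saver's Credit: income exceeds £150,800 by £24,200, which is 31 full-or-partial £800 increments; reduction = 31 × £175 = £5,425, leaving £3,675.
Total: £2,895 + £3,675 = £6,570.

£6,570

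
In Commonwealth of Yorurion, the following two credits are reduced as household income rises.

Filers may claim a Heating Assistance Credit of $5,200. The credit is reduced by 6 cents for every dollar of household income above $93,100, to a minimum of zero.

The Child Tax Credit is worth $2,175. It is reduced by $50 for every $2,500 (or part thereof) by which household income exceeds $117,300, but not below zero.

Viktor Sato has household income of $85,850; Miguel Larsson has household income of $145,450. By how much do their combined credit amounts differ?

$3,741

Viktor ($85,850): Heating Assistance Credit: $85,850 is at or below the $93,100 threshold, so the full $5,200 applies. Child Tax Credit: $85,850 is at or below the $117,300 threshold, so the full $2,175 applies. total $5,200 + $2,175 = $7,375
Miguel ($145,450): Heating Assistance Credit: 6% of the $52,350 excess over $93,100 is $3,141; credit = $5,200 − $3,141 = $2,059. Child Tax Credit: income exceeds $117,300 by $28,150, which is 12 full-or-partial $2,500 increments; reduction = 12 × $50 = $600, leaving $1,575. total $2,059 + $1,575 = $3,634
Difference: |$7,375 − $3,634| = $3,741.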